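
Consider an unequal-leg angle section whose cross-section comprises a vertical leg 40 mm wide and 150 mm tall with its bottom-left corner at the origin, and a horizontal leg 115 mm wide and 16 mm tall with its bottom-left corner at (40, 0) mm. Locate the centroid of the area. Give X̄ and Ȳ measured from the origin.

X̄ = 38.19 mm, Ȳ = 59.28 mm

vertical leg: A = 40 × 150 = 6000.00, centroid at (20.00, 75.00).
horizontal leg: A = 115 × 16 = 1840.00, centroid at (97.50, 8.00).
ΣA = 7840.00 mm², ΣAX̄ = 299400.00 mm³, ΣAȲ = 464720.00 mm³.
X̄ = 299400.00/7840.00 = 38.19 mm; Ȳ = 464720.00/7840.00 = 59.28 mm.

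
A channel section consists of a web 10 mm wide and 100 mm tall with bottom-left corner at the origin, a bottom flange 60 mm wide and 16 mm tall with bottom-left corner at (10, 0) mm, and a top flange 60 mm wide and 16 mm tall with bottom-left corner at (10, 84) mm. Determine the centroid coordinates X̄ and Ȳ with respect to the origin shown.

X̄ = 28.01 mm, Ȳ = 50.00 mm

Part | A | x̄ᵢ | ȳᵢ | A·x̄ᵢ | A·ȳᵢ
web | 1000.00 | 5.00 | 50.00 | 5000.00 | 50000.00
bottom flange | 960.00 | 40.00 | 8.00 | 38400.00 | 7680.00
top flange | 960.00 | 40.00 | 92.00 | 38400.00 | 88320.00
Σ | 2920.00 |  |  | 81800.00 | 146000.00
X̄ = 81800.00 / 2920.00 = 28.01 mm
Ȳ = 146000.00 / 2920.00 = 50.00 mm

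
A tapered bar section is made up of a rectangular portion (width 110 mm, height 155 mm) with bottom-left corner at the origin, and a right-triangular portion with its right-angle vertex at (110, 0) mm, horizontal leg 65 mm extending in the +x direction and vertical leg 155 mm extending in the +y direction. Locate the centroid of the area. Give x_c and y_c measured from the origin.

x_c = 72.49 mm, y_c = 71.61 mm

rectangular portion: A = 110 × 155 = 17050.00, centroid at (55.00, 77.50).
triangular portion: A = ½·65·155 = 5037.50, centroid at (131.67, 51.67).
ΣA = 22087.50 mm²
ΣAx_c = (17050.00)(55.00) + (5037.50)(131.67) = 1601020.83 mm³
ΣAy_c = (17050.00)(77.50) + (5037.50)(51.67) = 1581645.83 mm³
x_c = 1601020.83 / 22087.50 = 72.49 mm
y_c = 1581645.83 / 22087.50 = 71.61 mm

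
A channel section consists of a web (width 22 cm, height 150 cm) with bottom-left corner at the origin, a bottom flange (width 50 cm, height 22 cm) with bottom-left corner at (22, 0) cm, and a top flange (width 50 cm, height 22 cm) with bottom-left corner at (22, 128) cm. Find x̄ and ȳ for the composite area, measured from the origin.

Part | A | x̄ᵢ | ȳᵢ | A·x̄ᵢ | A·ȳᵢ
web | 3300.00 | 11.00 | 75.00 | 36300.00 | 247500.00
bottom flange | 1100.00 | 47.00 | 11.00 | 51700.00 | 12100.00
top flange | 1100.00 | 47.00 | 139.00 | 51700.00 | 152900.00
Σ | 5500.00 |  |  | 139700.00 | 412500.00
x̄ = 139700.00 / 5500.00 = 25.40 cm
ȳ = 412500.00 / 5500.00 = 75.00 cm

x̄ = 25.40 cm, ȳ = 75.00 cm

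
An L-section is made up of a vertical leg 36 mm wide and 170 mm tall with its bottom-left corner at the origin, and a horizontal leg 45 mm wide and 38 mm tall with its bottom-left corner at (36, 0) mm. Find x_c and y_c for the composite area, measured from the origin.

vertical leg: A = 36 × 170 = 6120.00, centroid at (18.00, 85.00).
horizontal leg: A = 45 × 38 = 1710.00, centroid at (58.50, 19.00).
ΣA = 7830.00 mm²
ΣAx_c = (6120.00)(18.00) + (1710.00)(58.50) = 210195.00 mm³
ΣAy_c = (6120.00)(85.00) + (1710.00)(19.00) = 552690.00 mm³
x_c = 210195.00 / 7830.00 = 26.84 mm
y_c = 552690.00 / 7830.00 = 70.59 mm

x_c = 26.84 mm, y_c = 70.59 mm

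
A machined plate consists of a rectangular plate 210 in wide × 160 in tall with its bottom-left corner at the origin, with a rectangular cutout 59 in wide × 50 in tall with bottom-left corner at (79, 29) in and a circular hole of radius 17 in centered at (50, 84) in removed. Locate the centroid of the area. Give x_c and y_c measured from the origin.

x_c = 106.33 in, y_c = 82.46 in

plate: A = 210 × 160 = 33600.00, centroid at (105.00, 80.00).
hole 1: A = −(59 × 50) = -2950.00, centroid at (108.50, 54.00).
hole 2: A = −π·17² = -907.92, centroid at (50.00, 84.00).
ΣA = 29742.08 in²
ΣAx_c = (33600.00)(105.00) + (-2950.00)(108.50) + (-907.92)(50.00) = 3162528.99 in³
ΣAy_c = (33600.00)(80.00) + (-2950.00)(54.00) + (-907.92)(84.00) = 2452434.70 in³
x_c = 3162528.99 / 29742.08 = 106.33 in
y_c = 2452434.70 / 29742.08 = 82.46 in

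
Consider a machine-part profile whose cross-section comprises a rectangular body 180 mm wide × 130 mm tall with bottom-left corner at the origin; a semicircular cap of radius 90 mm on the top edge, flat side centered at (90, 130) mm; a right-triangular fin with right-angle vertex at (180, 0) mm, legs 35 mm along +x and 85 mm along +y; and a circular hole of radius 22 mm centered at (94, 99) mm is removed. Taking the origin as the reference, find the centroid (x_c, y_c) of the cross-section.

x_c = 94.02 mm, y_c = 98.44 mm

rectangular body: A = 180 × 130 = 23400.00, centroid at (90.00, 65.00).
semicircular top: A = ½π·90² = 12723.45, centroid at (90.00, 168.20).
triangular fin: A = ½·35·85 = 1487.50, centroid at (191.67, 28.33).
hole: A = −π·22² = -1520.53, centroid at (94.00, 99.00).
ΣA = 36090.42 mm²
ΣAx_c = (23400.00)(90.00) + (12723.45)(90.00) + (1487.50)(191.67) + (-1520.53)(94.00) = 3393284.79 mm³
ΣAy_c = (23400.00)(65.00) + (12723.45)(168.20) + (1487.50)(28.33) + (-1520.53)(99.00) = 3552661.81 mm³
x_c = 3393284.79 / 36090.42 = 94.02 mm
y_c = 3552661.81 / 36090.42 = 98.44 mm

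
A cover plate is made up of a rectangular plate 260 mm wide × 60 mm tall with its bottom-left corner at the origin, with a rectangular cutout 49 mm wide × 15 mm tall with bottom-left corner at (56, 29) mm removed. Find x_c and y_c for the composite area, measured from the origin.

plate: A = 260 × 60 = 15600.00, centroid at (130.00, 30.00).
hole: A = −(49 × 15) = -735.00, centroid at (80.50, 36.50).
ΣA = 14865.00 mm², ΣAx_c = 1968832.50 mm³, ΣAy_c = 441172.50 mm³.
x_c = 1968832.50/14865.00 = 132.45 mm; y_c = 441172.50/14865.00 = 29.68 mm.

x_c = 132.45 mm, y_c = 29.68 mm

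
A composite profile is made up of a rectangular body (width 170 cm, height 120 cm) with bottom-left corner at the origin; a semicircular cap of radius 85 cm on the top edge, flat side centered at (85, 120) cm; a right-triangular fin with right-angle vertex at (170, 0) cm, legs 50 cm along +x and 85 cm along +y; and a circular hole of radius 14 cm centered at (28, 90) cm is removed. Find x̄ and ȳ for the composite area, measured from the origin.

x̄ = 92.55 cm, ȳ = 90.21 cm

rectangular body: A = 170 × 120 = 20400.00, centroid at (85.00, 60.00).
semicircular top: A = ½π·85² = 11349.00, centroid at (85.00, 156.08).
triangular fin: A = ½·50·85 = 2125.00, centroid at (186.67, 28.33).
hole: A = −π·14² = -615.75, centroid at (28.00, 90.00).
ΣA = 33258.25 cm²
ΣAx̄ = (20400.00)(85.00) + (11349.00)(85.00) + (2125.00)(186.67) + (-615.75)(28.00) = 3078090.90 cm³
ΣAȳ = (20400.00)(60.00) + (11349.00)(156.08) + (2125.00)(28.33) + (-615.75)(90.00) = 3000087.72 cm³
x̄ = 3078090.90 / 33258.25 = 92.55 cm
ȳ = 3000087.72 / 33258.25 = 90.21 cm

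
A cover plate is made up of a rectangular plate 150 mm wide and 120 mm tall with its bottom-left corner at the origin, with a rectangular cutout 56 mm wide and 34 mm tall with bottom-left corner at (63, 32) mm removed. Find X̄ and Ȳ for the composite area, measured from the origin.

plate: A = 150 × 120 = 18000.00, centroid at (75.00, 60.00).
hole: A = −(56 × 34) = -1904.00, centroid at (91.00, 49.00).
ΣA = 16096.00 mm², ΣAX̄ = 1176736.00 mm³, ΣAȲ = 986704.00 mm³.
X̄ = 1176736.00/16096.00 = 73.11 mm; Ȳ = 986704.00/16096.00 = 61.30 mm.

X̄ = 73.11 mm, Ȳ = 61.30 mm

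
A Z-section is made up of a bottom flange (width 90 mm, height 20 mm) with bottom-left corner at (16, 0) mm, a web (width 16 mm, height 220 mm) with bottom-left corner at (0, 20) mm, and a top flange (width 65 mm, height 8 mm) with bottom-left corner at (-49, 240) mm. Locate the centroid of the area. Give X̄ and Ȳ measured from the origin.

bottom flange: A = 90 × 20 = 1800.00, centroid at (61.00, 10.00).
web: A = 16 × 220 = 3520.00, centroid at (8.00, 130.00).
top flange: A = 65 × 8 = 520.00, centroid at (-16.50, 244.00).
ΣA = 5840.00 mm², ΣAX̄ = 129380.00 mm³, ΣAȲ = 602480.00 mm³.
X̄ = 129380.00/5840.00 = 22.15 mm; Ȳ = 602480.00/5840.00 = 103.16 mm.

X̄ = 22.15 mm, Ȳ = 103.16 mm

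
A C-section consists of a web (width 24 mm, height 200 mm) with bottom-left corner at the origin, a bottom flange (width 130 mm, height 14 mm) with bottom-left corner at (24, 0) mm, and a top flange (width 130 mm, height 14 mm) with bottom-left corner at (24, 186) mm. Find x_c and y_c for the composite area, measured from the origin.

x_c = 45.21 mm, y_c = 100.00 mm

web: A = 24 × 200 = 4800.00, centroid at (12.00, 100.00).
bottom flange: A = 130 × 14 = 1820.00, centroid at (89.00, 7.00).
top flange: A = 130 × 14 = 1820.00, centroid at (89.00, 193.00).
ΣA = 8440.00 mm²
ΣAx_c = (4800.00)(12.00) + (1820.00)(89.00) + (1820.00)(89.00) = 381560.00 mm³
ΣAy_c = (4800.00)(100.00) + (1820.00)(7.00) + (1820.00)(193.00) = 844000.00 mm³
x_c = 381560.00 / 8440.00 = 45.21 mm
y_c = 844000.00 / 8440.00 = 100.00 mm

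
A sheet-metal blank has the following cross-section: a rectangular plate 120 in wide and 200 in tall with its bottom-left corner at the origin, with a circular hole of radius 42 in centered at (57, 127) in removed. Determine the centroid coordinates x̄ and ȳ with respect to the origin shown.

x̄ = 60.90 in, ȳ = 91.89 in

Part | A | x̄ᵢ | ȳᵢ | A·x̄ᵢ | A·ȳᵢ
plate | 24000.00 | 60.00 | 100.00 | 1440000.00 | 2400000.00
hole | -5541.77 | 57.00 | 127.00 | -315880.86 | -703804.72
Σ | 18458.23 |  |  | 1124119.14 | 1696195.28
x̄ = 1124119.14 / 18458.23 = 60.90 in
ȳ = 1696195.28 / 18458.23 = 91.89 in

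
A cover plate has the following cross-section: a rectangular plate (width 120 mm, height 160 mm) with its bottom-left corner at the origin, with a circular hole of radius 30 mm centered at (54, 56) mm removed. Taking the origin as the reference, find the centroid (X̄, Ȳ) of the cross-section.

plate: A = 120 × 160 = 19200.00, centroid at (60.00, 80.00).
hole: A = −π·30² = -2827.43, centroid at (54.00, 56.00).
ΣA = 16372.57 mm², ΣAX̄ = 999318.60 mm³, ΣAȲ = 1377663.73 mm³.
X̄ = 999318.60/16372.57 = 61.04 mm; Ȳ = 1377663.73/16372.57 = 84.14 mm.

X̄ = 61.04 mm, Ȳ = 84.14 mm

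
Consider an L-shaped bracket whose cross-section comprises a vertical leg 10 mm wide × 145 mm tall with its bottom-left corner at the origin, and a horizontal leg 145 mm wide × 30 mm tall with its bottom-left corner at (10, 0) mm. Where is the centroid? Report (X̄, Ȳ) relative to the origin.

vertical leg: A = 10 × 145 = 1450.00, centroid at (5.00, 72.50).
horizontal leg: A = 145 × 30 = 4350.00, centroid at (82.50, 15.00).
ΣA = 5800.00 mm², ΣAX̄ = 366125.00 mm³, ΣAȲ = 170375.00 mm³.
X̄ = 366125.00/5800.00 = 63.12 mm; Ȳ = 170375.00/5800.00 = 29.38 mm.

X̄ = 63.12 mm, Ȳ = 29.38 mm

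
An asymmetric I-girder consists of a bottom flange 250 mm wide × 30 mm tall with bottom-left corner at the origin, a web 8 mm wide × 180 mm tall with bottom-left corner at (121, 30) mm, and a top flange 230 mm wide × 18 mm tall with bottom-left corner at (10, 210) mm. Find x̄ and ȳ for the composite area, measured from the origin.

Part | A | x̄ᵢ | ȳᵢ | A·x̄ᵢ | A·ȳᵢ
bottom flange | 7500.00 | 125.00 | 15.00 | 937500.00 | 112500.00
web | 1440.00 | 125.00 | 120.00 | 180000.00 | 172800.00
top flange | 4140.00 | 125.00 | 219.00 | 517500.00 | 906660.00
Σ | 13080.00 |  |  | 1635000.00 | 1191960.00
x̄ = 1635000.00 / 13080.00 = 125.00 mm
ȳ = 1191960.00 / 13080.00 = 91.13 mm

x̄ = 125.00 mm, ȳ = 91.13 mm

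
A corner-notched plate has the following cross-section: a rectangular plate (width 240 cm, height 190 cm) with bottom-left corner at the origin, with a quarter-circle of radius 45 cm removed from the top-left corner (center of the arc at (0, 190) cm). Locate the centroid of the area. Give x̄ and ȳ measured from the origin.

plate: A = 240 × 190 = 45600.00, centroid at (120.00, 95.00).
removed quarter-circle: A = −¼π·45² = -1590.43, centroid at (19.10, 170.90).
ΣA = 44009.57 cm²
ΣAx̄ = (45600.00)(120.00) + (-1590.43)(19.10) = 5441625.00 cm³
ΣAȳ = (45600.00)(95.00) + (-1590.43)(170.90) = 4060193.06 cm³
x̄ = 5441625.00 / 44009.57 = 123.65 cm
ȳ = 4060193.06 / 44009.57 = 92.26 cm

x̄ = 123.65 cm, ȳ = 92.26 cm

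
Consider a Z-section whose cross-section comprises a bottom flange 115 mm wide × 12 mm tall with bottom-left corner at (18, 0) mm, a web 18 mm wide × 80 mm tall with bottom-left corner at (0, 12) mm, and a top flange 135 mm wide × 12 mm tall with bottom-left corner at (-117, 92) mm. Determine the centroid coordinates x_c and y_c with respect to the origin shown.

x_c = 8.32 mm, y_c = 54.49 mm

bottom flange: A = 115 × 12 = 1380.00, centroid at (75.50, 6.00).
web: A = 18 × 80 = 1440.00, centroid at (9.00, 52.00).
top flange: A = 135 × 12 = 1620.00, centroid at (-49.50, 98.00).
ΣA = 4440.00 mm², ΣAx_c = 36960.00 mm³, ΣAy_c = 241920.00 mm³.
x_c = 36960.00/4440.00 = 8.32 mm; y_c = 241920.00/4440.00 = 54.49 mm.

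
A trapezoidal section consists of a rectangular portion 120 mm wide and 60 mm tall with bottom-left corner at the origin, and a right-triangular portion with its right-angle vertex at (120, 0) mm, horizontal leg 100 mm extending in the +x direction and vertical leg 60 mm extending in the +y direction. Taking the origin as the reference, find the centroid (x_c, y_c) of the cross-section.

rectangular portion: A = 120 × 60 = 7200.00, centroid at (60.00, 30.00).
triangular portion: A = ½·100·60 = 3000.00, centroid at (153.33, 20.00).
ΣA = 10200.00 mm², ΣAx_c = 892000.00 mm³, ΣAy_c = 276000.00 mm³.
x_c = 892000.00/10200.00 = 87.45 mm; y_c = 276000.00/10200.00 = 27.06 mm.

x_c = 87.45 mm, y_c = 27.06 mm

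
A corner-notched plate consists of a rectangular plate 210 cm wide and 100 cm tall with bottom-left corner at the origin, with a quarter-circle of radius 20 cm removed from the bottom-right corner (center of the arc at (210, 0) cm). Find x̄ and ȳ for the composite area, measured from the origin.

x̄ = 103.53 cm, ȳ = 50.63 cm

Part | A | x̄ᵢ | ȳᵢ | A·x̄ᵢ | A·ȳᵢ
plate | 21000.00 | 105.00 | 50.00 | 2205000.00 | 1050000.00
removed quarter-circle | -314.16 | 201.51 | 8.49 | -63306.78 | -2666.67
Σ | 20685.84 |  |  | 2141693.22 | 1047333.33
x̄ = 2141693.22 / 20685.84 = 103.53 cm
ȳ = 1047333.33 / 20685.84 = 50.63 cm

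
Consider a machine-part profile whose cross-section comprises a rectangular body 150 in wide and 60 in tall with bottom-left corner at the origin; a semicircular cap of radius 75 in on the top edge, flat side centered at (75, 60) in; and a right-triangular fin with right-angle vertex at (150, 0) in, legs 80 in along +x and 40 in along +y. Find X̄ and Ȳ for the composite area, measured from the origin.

rectangular body: A = 150 × 60 = 9000.00, centroid at (75.00, 30.00).
semicircular top: A = ½π·75² = 8835.73, centroid at (75.00, 91.83).
triangular fin: A = ½·80·40 = 1600.00, centroid at (176.67, 13.33).
ΣA = 19435.73 in²
ΣAX̄ = (9000.00)(75.00) + (8835.73)(75.00) + (1600.00)(176.67) = 1620346.37 in³
ΣAȲ = (9000.00)(30.00) + (8835.73)(91.83) + (1600.00)(13.33) = 1102727.09 in³
X̄ = 1620346.37 / 19435.73 = 83.37 in
Ȳ = 1102727.09 / 19435.73 = 56.74 in

X̄ = 83.37 in, Ȳ = 56.74 in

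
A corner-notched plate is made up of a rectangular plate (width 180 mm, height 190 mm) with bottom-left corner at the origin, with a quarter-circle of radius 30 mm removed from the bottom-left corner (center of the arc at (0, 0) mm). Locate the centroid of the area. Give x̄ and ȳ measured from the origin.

plate: A = 180 × 190 = 34200.00, centroid at (90.00, 95.00).
removed quarter-circle: A = −¼π·30² = -706.86, centroid at (12.73, 12.73).
ΣA = 33493.14 mm², ΣAx̄ = 3069000.00 mm³, ΣAȳ = 3240000.00 mm³.
x̄ = 3069000.00/33493.14 = 91.63 mm; ȳ = 3240000.00/33493.14 = 96.74 mm.

x̄ = 91.63 mm, ȳ = 96.74 mm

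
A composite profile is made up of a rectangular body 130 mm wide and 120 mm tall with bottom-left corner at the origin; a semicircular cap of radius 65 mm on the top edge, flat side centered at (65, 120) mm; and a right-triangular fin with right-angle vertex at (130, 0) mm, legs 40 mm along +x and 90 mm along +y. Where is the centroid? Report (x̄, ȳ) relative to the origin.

x̄ = 70.87 mm, ȳ = 81.94 mm

Part | A | x̄ᵢ | ȳᵢ | A·x̄ᵢ | A·ȳᵢ
rectangular body | 15600.00 | 65.00 | 60.00 | 1014000.00 | 936000.00
semicircular top | 6636.61 | 65.00 | 147.59 | 431379.94 | 979477.07
triangular fin | 1800.00 | 143.33 | 30.00 | 258000.00 | 54000.00
Σ | 24036.61 |  |  | 1703379.94 | 1969477.07
x̄ = 1703379.94 / 24036.61 = 70.87 mm
ȳ = 1969477.07 / 24036.61 = 81.94 mm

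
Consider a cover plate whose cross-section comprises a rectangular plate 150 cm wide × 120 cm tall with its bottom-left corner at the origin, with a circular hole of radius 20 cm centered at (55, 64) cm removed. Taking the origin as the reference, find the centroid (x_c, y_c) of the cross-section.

x_c = 76.50 cm, y_c = 59.70 cm

plate: A = 150 × 120 = 18000.00, centroid at (75.00, 60.00).
hole: A = −π·20² = -1256.64, centroid at (55.00, 64.00).
ΣA = 16743.36 cm²
ΣAx_c = (18000.00)(75.00) + (-1256.64)(55.00) = 1280884.96 cm³
ΣAy_c = (18000.00)(60.00) + (-1256.64)(64.00) = 999575.23 cm³
x_c = 1280884.96 / 16743.36 = 76.50 cm
y_c = 999575.23 / 16743.36 = 59.70 cm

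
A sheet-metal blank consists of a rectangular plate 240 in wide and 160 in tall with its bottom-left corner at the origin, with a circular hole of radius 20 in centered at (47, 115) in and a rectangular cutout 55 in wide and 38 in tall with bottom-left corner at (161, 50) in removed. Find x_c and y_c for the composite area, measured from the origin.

plate: A = 240 × 160 = 38400.00, centroid at (120.00, 80.00).
hole 1: A = −π·20² = -1256.64, centroid at (47.00, 115.00).
hole 2: A = −(55 × 38) = -2090.00, centroid at (188.50, 69.00).
ΣA = 35053.36 in²
ΣAx_c = (38400.00)(120.00) + (-1256.64)(47.00) + (-2090.00)(188.50) = 4154973.06 in³
ΣAy_c = (38400.00)(80.00) + (-1256.64)(115.00) + (-2090.00)(69.00) = 2783276.74 in³
x_c = 4154973.06 / 35053.36 = 118.53 in
y_c = 2783276.74 / 35053.36 = 79.40 in

x_c = 118.53 in, y_c = 79.40 in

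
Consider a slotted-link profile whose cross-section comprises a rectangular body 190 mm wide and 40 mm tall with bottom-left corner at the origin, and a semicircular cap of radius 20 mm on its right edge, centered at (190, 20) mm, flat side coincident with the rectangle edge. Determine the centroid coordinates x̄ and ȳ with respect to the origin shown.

rectangular body: A = 190 × 40 = 7600.00, centroid at (95.00, 20.00).
semicircular end: A = ½π·20² = 628.32, centroid at (198.49, 20.00).
ΣA = 8228.32 mm², ΣAx̄ = 846713.85 mm³, ΣAȳ = 164566.37 mm³.
x̄ = 846713.85/8228.32 = 102.90 mm; ȳ = 164566.37/8228.32 = 20.00 mm.

x̄ = 102.90 mm, ȳ = 20.00 mm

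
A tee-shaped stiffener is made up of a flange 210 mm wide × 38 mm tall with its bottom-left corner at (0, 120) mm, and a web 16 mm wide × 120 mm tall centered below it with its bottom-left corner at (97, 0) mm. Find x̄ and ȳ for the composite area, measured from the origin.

Part | A | x̄ᵢ | ȳᵢ | A·x̄ᵢ | A·ȳᵢ
web | 1920.00 | 105.00 | 60.00 | 201600.00 | 115200.00
flange | 7980.00 | 105.00 | 139.00 | 837900.00 | 1109220.00
Σ | 9900.00 |  |  | 1039500.00 | 1224420.00
x̄ = 1039500.00 / 9900.00 = 105.00 mm
ȳ = 1224420.00 / 9900.00 = 123.68 mm

x̄ = 105.00 mm, ȳ = 123.68 mm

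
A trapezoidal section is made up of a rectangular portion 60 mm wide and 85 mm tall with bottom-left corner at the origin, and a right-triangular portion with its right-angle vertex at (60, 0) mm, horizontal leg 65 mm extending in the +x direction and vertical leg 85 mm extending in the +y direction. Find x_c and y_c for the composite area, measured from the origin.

x_c = 48.15 mm, y_c = 37.52 mm

rectangular portion: A = 60 × 85 = 5100.00, centroid at (30.00, 42.50).
triangular portion: A = ½·65·85 = 2762.50, centroid at (81.67, 28.33).
ΣA = 7862.50 mm², ΣAx_c = 378604.17 mm³, ΣAy_c = 295020.83 mm³.
x_c = 378604.17/7862.50 = 48.15 mm; y_c = 295020.83/7862.50 = 37.52 mm.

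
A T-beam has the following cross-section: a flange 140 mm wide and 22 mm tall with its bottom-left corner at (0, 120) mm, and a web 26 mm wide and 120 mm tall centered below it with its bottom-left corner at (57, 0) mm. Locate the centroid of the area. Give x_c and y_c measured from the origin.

web: A = 26 × 120 = 3120.00, centroid at (70.00, 60.00).
flange: A = 140 × 22 = 3080.00, centroid at (70.00, 131.00).
ΣA = 6200.00 mm²
ΣAx_c = (3120.00)(70.00) + (3080.00)(70.00) = 434000.00 mm³
ΣAy_c = (3120.00)(60.00) + (3080.00)(131.00) = 590680.00 mm³
x_c = 434000.00 / 6200.00 = 70.00 mm
y_c = 590680.00 / 6200.00 = 95.27 mm

x_c = 70.00 mm, y_c = 95.27 mm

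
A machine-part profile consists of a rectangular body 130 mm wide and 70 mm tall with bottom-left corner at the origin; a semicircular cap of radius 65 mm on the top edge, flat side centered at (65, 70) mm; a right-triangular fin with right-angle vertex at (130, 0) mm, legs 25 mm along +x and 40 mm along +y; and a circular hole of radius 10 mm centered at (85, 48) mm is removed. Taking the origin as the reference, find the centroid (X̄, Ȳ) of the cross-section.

Part | A | x̄ᵢ | ȳᵢ | A·x̄ᵢ | A·ȳᵢ
rectangular body | 9100.00 | 65.00 | 35.00 | 591500.00 | 318500.00
semicircular top | 6636.61 | 65.00 | 97.59 | 431379.94 | 647646.35
triangular fin | 500.00 | 138.33 | 13.33 | 69166.67 | 6666.67
hole | -314.16 | 85.00 | 48.00 | -26703.54 | -15079.64
Σ | 15922.46 |  |  | 1065343.07 | 957733.37
X̄ = 1065343.07 / 15922.46 = 66.91 mm
Ȳ = 957733.37 / 15922.46 = 60.15 mm

X̄ = 66.91 mm, Ȳ = 60.15 mm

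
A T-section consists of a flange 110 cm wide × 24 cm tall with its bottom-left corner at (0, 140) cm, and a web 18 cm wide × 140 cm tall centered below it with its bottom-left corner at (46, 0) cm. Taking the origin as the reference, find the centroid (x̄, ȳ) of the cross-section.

web: A = 18 × 140 = 2520.00, centroid at (55.00, 70.00).
flange: A = 110 × 24 = 2640.00, centroid at (55.00, 152.00).
ΣA = 5160.00 cm²
ΣAx̄ = (2520.00)(55.00) + (2640.00)(55.00) = 283800.00 cm³
ΣAȳ = (2520.00)(70.00) + (2640.00)(152.00) = 577680.00 cm³
x̄ = 283800.00 / 5160.00 = 55.00 cm
ȳ = 577680.00 / 5160.00 = 111.95 cm

x̄ = 55.00 cm, ȳ = 111.95 cm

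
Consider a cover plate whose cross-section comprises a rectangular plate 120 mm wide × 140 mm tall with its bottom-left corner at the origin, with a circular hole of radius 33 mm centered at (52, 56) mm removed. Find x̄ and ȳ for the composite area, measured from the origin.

x̄ = 62.05 mm, ȳ = 73.58 mm

Part | A | x̄ᵢ | ȳᵢ | A·x̄ᵢ | A·ȳᵢ
plate | 16800.00 | 60.00 | 70.00 | 1008000.00 | 1176000.00
hole | -3421.19 | 52.00 | 56.00 | -177902.11 | -191586.89
Σ | 13378.81 |  |  | 830097.89 | 984413.11
x̄ = 830097.89 / 13378.81 = 62.05 mm
ȳ = 984413.11 / 13378.81 = 73.58 mm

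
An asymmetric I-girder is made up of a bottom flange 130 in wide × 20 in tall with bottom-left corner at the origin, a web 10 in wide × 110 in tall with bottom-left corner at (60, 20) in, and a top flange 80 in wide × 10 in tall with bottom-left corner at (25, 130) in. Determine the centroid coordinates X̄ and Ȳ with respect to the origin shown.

Part | A | x̄ᵢ | ȳᵢ | A·x̄ᵢ | A·ȳᵢ
bottom flange | 2600.00 | 65.00 | 10.00 | 169000.00 | 26000.00
web | 1100.00 | 65.00 | 75.00 | 71500.00 | 82500.00
top flange | 800.00 | 65.00 | 135.00 | 52000.00 | 108000.00
Σ | 4500.00 |  |  | 292500.00 | 216500.00
X̄ = 292500.00 / 4500.00 = 65.00 in
Ȳ = 216500.00 / 4500.00 = 48.11 in

X̄ = 65.00 in, Ȳ = 48.11 in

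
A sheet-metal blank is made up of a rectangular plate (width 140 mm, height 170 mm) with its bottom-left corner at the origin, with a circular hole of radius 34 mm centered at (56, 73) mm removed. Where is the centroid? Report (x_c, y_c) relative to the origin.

x_c = 72.52 mm, y_c = 87.16 mm

plate: A = 140 × 170 = 23800.00, centroid at (70.00, 85.00).
hole: A = −π·34² = -3631.68, centroid at (56.00, 73.00).
ΣA = 20168.32 mm², ΣAx_c = 1462625.86 mm³, ΣAy_c = 1757887.28 mm³.
x_c = 1462625.86/20168.32 = 72.52 mm; y_c = 1757887.28/20168.32 = 87.16 mm.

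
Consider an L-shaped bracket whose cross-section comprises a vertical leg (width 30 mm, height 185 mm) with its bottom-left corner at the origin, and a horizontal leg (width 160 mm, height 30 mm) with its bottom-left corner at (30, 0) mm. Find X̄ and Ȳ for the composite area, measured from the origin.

Part | A | x̄ᵢ | ȳᵢ | A·x̄ᵢ | A·ȳᵢ
vertical leg | 5550.00 | 15.00 | 92.50 | 83250.00 | 513375.00
horizontal leg | 4800.00 | 110.00 | 15.00 | 528000.00 | 72000.00
Σ | 10350.00 |  |  | 611250.00 | 585375.00
X̄ = 611250.00 / 10350.00 = 59.06 mm
Ȳ = 585375.00 / 10350.00 = 56.56 mm

X̄ = 59.06 mm, Ȳ = 56.56 mm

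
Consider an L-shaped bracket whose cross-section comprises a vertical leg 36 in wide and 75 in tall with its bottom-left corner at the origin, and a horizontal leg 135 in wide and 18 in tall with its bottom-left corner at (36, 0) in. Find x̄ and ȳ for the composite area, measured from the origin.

x̄ = 58.50 in, ȳ = 24.00 in

vertical leg: A = 36 × 75 = 2700.00, centroid at (18.00, 37.50).
horizontal leg: A = 135 × 18 = 2430.00, centroid at (103.50, 9.00).
ΣA = 5130.00 in², ΣAx̄ = 300105.00 in³, ΣAȳ = 123120.00 in³.
x̄ = 300105.00/5130.00 = 58.50 in; ȳ = 123120.00/5130.00 = 24.00 in.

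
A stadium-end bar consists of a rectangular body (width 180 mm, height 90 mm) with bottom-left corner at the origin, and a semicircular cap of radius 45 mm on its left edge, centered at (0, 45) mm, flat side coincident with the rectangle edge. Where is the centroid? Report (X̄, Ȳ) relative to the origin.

X̄ = 72.09 mm, Ȳ = 45.00 mm

Part | A | x̄ᵢ | ȳᵢ | A·x̄ᵢ | A·ȳᵢ
rectangular body | 16200.00 | 90.00 | 45.00 | 1458000.00 | 729000.00
semicircular end | 3180.86 | -19.10 | 45.00 | -60750.00 | 143138.82
Σ | 19380.86 |  |  | 1397250.00 | 872138.82
X̄ = 1397250.00 / 19380.86 = 72.09 mm
Ȳ = 872138.82 / 19380.86 = 45.00 mm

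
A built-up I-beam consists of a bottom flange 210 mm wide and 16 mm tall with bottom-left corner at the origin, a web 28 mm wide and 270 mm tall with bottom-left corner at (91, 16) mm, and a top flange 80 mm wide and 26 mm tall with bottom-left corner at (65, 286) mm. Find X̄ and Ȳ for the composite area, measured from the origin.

bottom flange: A = 210 × 16 = 3360.00, centroid at (105.00, 8.00).
web: A = 28 × 270 = 7560.00, centroid at (105.00, 151.00).
top flange: A = 80 × 26 = 2080.00, centroid at (105.00, 299.00).
ΣA = 13000.00 mm²
ΣAX̄ = (3360.00)(105.00) + (7560.00)(105.00) + (2080.00)(105.00) = 1365000.00 mm³
ΣAȲ = (3360.00)(8.00) + (7560.00)(151.00) + (2080.00)(299.00) = 1790360.00 mm³
X̄ = 1365000.00 / 13000.00 = 105.00 mm
Ȳ = 1790360.00 / 13000.00 = 137.72 mm

X̄ = 105.00 mm, Ȳ = 137.72 mm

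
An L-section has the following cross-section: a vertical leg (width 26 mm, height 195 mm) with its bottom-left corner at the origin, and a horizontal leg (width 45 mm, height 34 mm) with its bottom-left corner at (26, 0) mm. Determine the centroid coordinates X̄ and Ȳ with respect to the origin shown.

vertical leg: A = 26 × 195 = 5070.00, centroid at (13.00, 97.50).
horizontal leg: A = 45 × 34 = 1530.00, centroid at (48.50, 17.00).
ΣA = 6600.00 mm², ΣAX̄ = 140115.00 mm³, ΣAȲ = 520335.00 mm³.
X̄ = 140115.00/6600.00 = 21.23 mm; Ȳ = 520335.00/6600.00 = 78.84 mm.

X̄ = 21.23 mm, Ȳ = 78.84 mm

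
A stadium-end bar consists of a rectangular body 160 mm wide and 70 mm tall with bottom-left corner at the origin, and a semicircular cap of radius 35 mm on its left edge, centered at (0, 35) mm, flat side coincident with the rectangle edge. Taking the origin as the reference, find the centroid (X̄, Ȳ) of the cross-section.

Part | A | x̄ᵢ | ȳᵢ | A·x̄ᵢ | A·ȳᵢ
rectangular body | 11200.00 | 80.00 | 35.00 | 896000.00 | 392000.00
semicircular end | 1924.23 | -14.85 | 35.00 | -28583.33 | 67347.89
Σ | 13124.23 |  |  | 867416.67 | 459347.89
X̄ = 867416.67 / 13124.23 = 66.09 mm
Ȳ = 459347.89 / 13124.23 = 35.00 mm

X̄ = 66.09 mm, Ȳ = 35.00 mm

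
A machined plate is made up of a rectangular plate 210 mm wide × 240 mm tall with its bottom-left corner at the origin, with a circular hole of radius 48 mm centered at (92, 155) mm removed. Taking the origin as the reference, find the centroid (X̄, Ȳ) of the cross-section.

Part | A | x̄ᵢ | ȳᵢ | A·x̄ᵢ | A·ȳᵢ
plate | 50400.00 | 105.00 | 120.00 | 5292000.00 | 6048000.00
hole | -7238.23 | 92.00 | 155.00 | -665917.11 | -1121925.57
Σ | 43161.77 |  |  | 4626082.89 | 4926074.43
X̄ = 4626082.89 / 43161.77 = 107.18 mm
Ȳ = 4926074.43 / 43161.77 = 114.13 mm

X̄ = 107.18 mm, Ȳ = 114.13 mm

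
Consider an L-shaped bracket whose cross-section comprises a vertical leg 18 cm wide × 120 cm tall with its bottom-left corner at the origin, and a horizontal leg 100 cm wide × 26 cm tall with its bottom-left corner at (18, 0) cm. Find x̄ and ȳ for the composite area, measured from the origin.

vertical leg: A = 18 × 120 = 2160.00, centroid at (9.00, 60.00).
horizontal leg: A = 100 × 26 = 2600.00, centroid at (68.00, 13.00).
ΣA = 4760.00 cm²
ΣAx̄ = (2160.00)(9.00) + (2600.00)(68.00) = 196240.00 cm³
ΣAȳ = (2160.00)(60.00) + (2600.00)(13.00) = 163400.00 cm³
x̄ = 196240.00 / 4760.00 = 41.23 cm
ȳ = 163400.00 / 4760.00 = 34.33 cm

x̄ = 41.23 cm, ȳ = 34.33 cm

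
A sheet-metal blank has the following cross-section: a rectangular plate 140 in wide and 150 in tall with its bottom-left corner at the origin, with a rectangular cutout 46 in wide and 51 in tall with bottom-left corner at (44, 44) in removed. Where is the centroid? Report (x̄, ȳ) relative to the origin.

plate: A = 140 × 150 = 21000.00, centroid at (70.00, 75.00).
hole: A = −(46 × 51) = -2346.00, centroid at (67.00, 69.50).
ΣA = 18654.00 in²
ΣAx̄ = (21000.00)(70.00) + (-2346.00)(67.00) = 1312818.00 in³
ΣAȳ = (21000.00)(75.00) + (-2346.00)(69.50) = 1411953.00 in³
x̄ = 1312818.00 / 18654.00 = 70.38 in
ȳ = 1411953.00 / 18654.00 = 75.69 in

x̄ = 70.38 in, ȳ = 75.69 in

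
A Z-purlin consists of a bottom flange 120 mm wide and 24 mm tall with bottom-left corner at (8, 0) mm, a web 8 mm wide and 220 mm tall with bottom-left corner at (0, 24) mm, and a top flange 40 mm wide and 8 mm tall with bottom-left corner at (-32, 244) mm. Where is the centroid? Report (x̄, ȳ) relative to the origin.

Part | A | x̄ᵢ | ȳᵢ | A·x̄ᵢ | A·ȳᵢ
bottom flange | 2880.00 | 68.00 | 12.00 | 195840.00 | 34560.00
web | 1760.00 | 4.00 | 134.00 | 7040.00 | 235840.00
top flange | 320.00 | -12.00 | 248.00 | -3840.00 | 79360.00
Σ | 4960.00 |  |  | 199040.00 | 349760.00
x̄ = 199040.00 / 4960.00 = 40.13 mm
ȳ = 349760.00 / 4960.00 = 70.52 mm

x̄ = 40.13 mm, ȳ = 70.52 mm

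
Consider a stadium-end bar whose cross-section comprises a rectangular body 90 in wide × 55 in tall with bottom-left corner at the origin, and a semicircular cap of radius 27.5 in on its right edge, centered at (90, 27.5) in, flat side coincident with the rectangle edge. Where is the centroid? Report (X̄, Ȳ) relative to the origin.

X̄ = 55.97 in, Ȳ = 27.50 in

Part | A | x̄ᵢ | ȳᵢ | A·x̄ᵢ | A·ȳᵢ
rectangular body | 4950.00 | 45.00 | 27.50 | 222750.00 | 136125.00
semicircular end | 1187.91 | 101.67 | 27.50 | 120776.91 | 32667.65
Σ | 6137.91 |  |  | 343526.91 | 168792.65
X̄ = 343526.91 / 6137.91 = 55.97 in
Ȳ = 168792.65 / 6137.91 = 27.50 in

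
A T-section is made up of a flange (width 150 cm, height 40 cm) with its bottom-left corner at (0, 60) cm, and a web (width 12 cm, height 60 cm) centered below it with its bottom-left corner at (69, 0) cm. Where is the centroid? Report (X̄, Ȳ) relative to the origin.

X̄ = 75.00 cm, Ȳ = 74.64 cm

web: A = 12 × 60 = 720.00, centroid at (75.00, 30.00).
flange: A = 150 × 40 = 6000.00, centroid at (75.00, 80.00).
ΣA = 6720.00 cm²
ΣAX̄ = (720.00)(75.00) + (6000.00)(75.00) = 504000.00 cm³
ΣAȲ = (720.00)(30.00) + (6000.00)(80.00) = 501600.00 cm³
X̄ = 504000.00 / 6720.00 = 75.00 cm
Ȳ = 501600.00 / 6720.00 = 74.64 cm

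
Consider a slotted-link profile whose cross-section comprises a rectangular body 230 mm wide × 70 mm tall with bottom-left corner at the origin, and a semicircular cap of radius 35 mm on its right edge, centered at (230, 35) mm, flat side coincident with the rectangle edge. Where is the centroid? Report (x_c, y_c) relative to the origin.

rectangular body: A = 230 × 70 = 16100.00, centroid at (115.00, 35.00).
semicircular end: A = ½π·35² = 1924.23, centroid at (244.85, 35.00).
ΣA = 18024.23 mm², ΣAx_c = 2322655.20 mm³, ΣAy_c = 630847.89 mm³.
x_c = 2322655.20/18024.23 = 128.86 mm; y_c = 630847.89/18024.23 = 35.00 mm.

x_c = 128.86 mm, y_c = 35.00 mm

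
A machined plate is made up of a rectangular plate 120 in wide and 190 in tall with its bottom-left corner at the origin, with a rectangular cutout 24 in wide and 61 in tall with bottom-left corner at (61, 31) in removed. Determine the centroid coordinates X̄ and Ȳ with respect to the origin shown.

X̄ = 59.11 in, Ȳ = 97.30 in

plate: A = 120 × 190 = 22800.00, centroid at (60.00, 95.00).
hole: A = −(24 × 61) = -1464.00, centroid at (73.00, 61.50).
ΣA = 21336.00 in²
ΣAX̄ = (22800.00)(60.00) + (-1464.00)(73.00) = 1261128.00 in³
ΣAȲ = (22800.00)(95.00) + (-1464.00)(61.50) = 2075964.00 in³
X̄ = 1261128.00 / 21336.00 = 59.11 in
Ȳ = 2075964.00 / 21336.00 = 97.30 in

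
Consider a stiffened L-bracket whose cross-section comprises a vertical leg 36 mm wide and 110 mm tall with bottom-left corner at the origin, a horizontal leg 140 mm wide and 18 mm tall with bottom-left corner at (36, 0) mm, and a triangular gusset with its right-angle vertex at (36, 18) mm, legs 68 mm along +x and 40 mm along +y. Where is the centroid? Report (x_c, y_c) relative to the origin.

x_c = 53.34 mm, y_c = 36.11 mm

vertical leg: A = 36 × 110 = 3960.00, centroid at (18.00, 55.00).
horizontal leg: A = 140 × 18 = 2520.00, centroid at (106.00, 9.00).
gusset: A = ½·68·40 = 1360.00, centroid at (58.67, 31.33).
ΣA = 7840.00 mm²
ΣAx_c = (3960.00)(18.00) + (2520.00)(106.00) + (1360.00)(58.67) = 418186.67 mm³
ΣAy_c = (3960.00)(55.00) + (2520.00)(9.00) + (1360.00)(31.33) = 283093.33 mm³
x_c = 418186.67 / 7840.00 = 53.34 mm
y_c = 283093.33 / 7840.00 = 36.11 mm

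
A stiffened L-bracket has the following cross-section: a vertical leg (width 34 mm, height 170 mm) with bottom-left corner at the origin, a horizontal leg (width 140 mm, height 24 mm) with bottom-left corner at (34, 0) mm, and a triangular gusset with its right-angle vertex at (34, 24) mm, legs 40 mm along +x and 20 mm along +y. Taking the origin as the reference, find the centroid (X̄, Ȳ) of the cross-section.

vertical leg: A = 34 × 170 = 5780.00, centroid at (17.00, 85.00).
horizontal leg: A = 140 × 24 = 3360.00, centroid at (104.00, 12.00).
gusset: A = ½·40·20 = 400.00, centroid at (47.33, 30.67).
ΣA = 9540.00 mm², ΣAX̄ = 466633.33 mm³, ΣAȲ = 543886.67 mm³.
X̄ = 466633.33/9540.00 = 48.91 mm; Ȳ = 543886.67/9540.00 = 57.01 mm.

X̄ = 48.91 mm, Ȳ = 57.01 mm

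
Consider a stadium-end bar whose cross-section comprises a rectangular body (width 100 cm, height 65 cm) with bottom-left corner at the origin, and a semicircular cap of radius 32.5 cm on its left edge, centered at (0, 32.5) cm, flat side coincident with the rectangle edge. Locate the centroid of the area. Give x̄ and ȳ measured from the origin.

x̄ = 37.03 cm, ȳ = 32.50 cm

Part | A | x̄ᵢ | ȳᵢ | A·x̄ᵢ | A·ȳᵢ
rectangular body | 6500.00 | 50.00 | 32.50 | 325000.00 | 211250.00
semicircular end | 1659.15 | -13.79 | 32.50 | -22885.42 | 53922.49
Σ | 8159.15 |  |  | 302114.58 | 265172.49
x̄ = 302114.58 / 8159.15 = 37.03 cm
ȳ = 265172.49 / 8159.15 = 32.50 cm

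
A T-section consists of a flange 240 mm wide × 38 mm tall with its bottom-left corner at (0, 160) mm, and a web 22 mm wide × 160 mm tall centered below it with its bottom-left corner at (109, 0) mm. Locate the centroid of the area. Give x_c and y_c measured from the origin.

x_c = 120.00 mm, y_c = 151.43 mm

web: A = 22 × 160 = 3520.00, centroid at (120.00, 80.00).
flange: A = 240 × 38 = 9120.00, centroid at (120.00, 179.00).
ΣA = 12640.00 mm², ΣAx_c = 1516800.00 mm³, ΣAy_c = 1914080.00 mm³.
x_c = 1516800.00/12640.00 = 120.00 mm; y_c = 1914080.00/12640.00 = 151.43 mm.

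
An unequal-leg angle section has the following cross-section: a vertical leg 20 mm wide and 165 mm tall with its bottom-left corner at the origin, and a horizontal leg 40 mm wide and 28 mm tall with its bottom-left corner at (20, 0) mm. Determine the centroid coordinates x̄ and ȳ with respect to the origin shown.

x̄ = 17.60 mm, ȳ = 65.14 mm

Part | A | x̄ᵢ | ȳᵢ | A·x̄ᵢ | A·ȳᵢ
vertical leg | 3300.00 | 10.00 | 82.50 | 33000.00 | 272250.00
horizontal leg | 1120.00 | 40.00 | 14.00 | 44800.00 | 15680.00
Σ | 4420.00 |  |  | 77800.00 | 287930.00
x̄ = 77800.00 / 4420.00 = 17.60 mm
ȳ = 287930.00 / 4420.00 = 65.14 mm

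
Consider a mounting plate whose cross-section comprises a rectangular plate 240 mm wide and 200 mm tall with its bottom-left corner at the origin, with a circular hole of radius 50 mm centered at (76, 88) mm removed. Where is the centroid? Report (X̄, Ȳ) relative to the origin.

X̄ = 128.61 mm, Ȳ = 102.35 mm

plate: A = 240 × 200 = 48000.00, centroid at (120.00, 100.00).
hole: A = −π·50² = -7853.98, centroid at (76.00, 88.00).
ΣA = 40146.02 mm², ΣAX̄ = 5163097.40 mm³, ΣAȲ = 4108849.62 mm³.
X̄ = 5163097.40/40146.02 = 128.61 mm; Ȳ = 4108849.62/40146.02 = 102.35 mm.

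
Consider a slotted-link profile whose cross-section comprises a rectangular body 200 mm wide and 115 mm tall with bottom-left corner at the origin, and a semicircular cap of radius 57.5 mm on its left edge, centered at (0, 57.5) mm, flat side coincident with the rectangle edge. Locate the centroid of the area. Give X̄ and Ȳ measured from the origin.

Part | A | x̄ᵢ | ȳᵢ | A·x̄ᵢ | A·ȳᵢ
rectangular body | 23000.00 | 100.00 | 57.50 | 2300000.00 | 1322500.00
semicircular end | 5193.45 | -24.40 | 57.50 | -126739.58 | 298623.11
Σ | 28193.45 |  |  | 2173260.42 | 1621123.11
X̄ = 2173260.42 / 28193.45 = 77.08 mm
Ȳ = 1621123.11 / 28193.45 = 57.50 mm

X̄ = 77.08 mm, Ȳ = 57.50 mm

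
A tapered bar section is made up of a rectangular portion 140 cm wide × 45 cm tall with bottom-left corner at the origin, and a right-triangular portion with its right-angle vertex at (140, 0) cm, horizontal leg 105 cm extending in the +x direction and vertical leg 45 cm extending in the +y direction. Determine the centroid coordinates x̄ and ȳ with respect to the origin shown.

rectangular portion: A = 140 × 45 = 6300.00, centroid at (70.00, 22.50).
triangular portion: A = ½·105·45 = 2362.50, centroid at (175.00, 15.00).
ΣA = 8662.50 cm², ΣAx̄ = 854437.50 cm³, ΣAȳ = 177187.50 cm³.
x̄ = 854437.50/8662.50 = 98.64 cm; ȳ = 177187.50/8662.50 = 20.45 cm.

x̄ = 98.64 cm, ȳ = 20.45 cm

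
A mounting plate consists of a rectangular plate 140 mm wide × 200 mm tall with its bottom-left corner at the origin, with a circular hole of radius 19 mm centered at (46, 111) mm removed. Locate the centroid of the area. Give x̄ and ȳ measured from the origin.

plate: A = 140 × 200 = 28000.00, centroid at (70.00, 100.00).
hole: A = −π·19² = -1134.11, centroid at (46.00, 111.00).
ΣA = 26865.89 mm²
ΣAx̄ = (28000.00)(70.00) + (-1134.11)(46.00) = 1907830.71 mm³
ΣAȳ = (28000.00)(100.00) + (-1134.11)(111.00) = 2674113.24 mm³
x̄ = 1907830.71 / 26865.89 = 71.01 mm
ȳ = 2674113.24 / 26865.89 = 99.54 mm

x̄ = 71.01 mm, ȳ = 99.54 mm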